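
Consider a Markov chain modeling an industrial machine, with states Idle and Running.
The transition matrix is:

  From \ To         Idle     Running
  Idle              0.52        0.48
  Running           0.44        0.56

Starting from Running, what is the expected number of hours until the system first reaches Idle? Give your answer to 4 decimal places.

2.2727

Let t(s) be the expected number of hours to first reach Idle from state s, with t(Idle) = 0. Conditioning on the first hour:
t(Running) = 1 + 0.56·t(Running)
Solving: t(Running) = 2.2727.
Expected hours from Running to Idle: 2.2727.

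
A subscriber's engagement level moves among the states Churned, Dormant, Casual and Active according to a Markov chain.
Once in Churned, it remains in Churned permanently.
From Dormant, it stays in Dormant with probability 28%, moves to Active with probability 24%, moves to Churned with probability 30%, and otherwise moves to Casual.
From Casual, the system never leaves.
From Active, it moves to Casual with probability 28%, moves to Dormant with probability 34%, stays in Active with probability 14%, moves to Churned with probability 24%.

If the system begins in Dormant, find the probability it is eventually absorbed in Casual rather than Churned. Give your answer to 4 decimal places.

0.4129

Let h(s) be the probability of absorption at Casual starting from transient state s. Then h(Casual) = 1 and h(Churned) = 0. By first-step analysis:
h(Dormant) = 0.3·0 + 0.28·h(Dormant) + 0.18·1 + 0.24·h(Active)
h(Active) = 0.24·0 + 0.34·h(Dormant) + 0.28·1 + 0.14·h(Active)
Solving: h(Dormant) = 0.4129, h(Active) = 0.4888.
Starting from Dormant, the probability is 0.4129.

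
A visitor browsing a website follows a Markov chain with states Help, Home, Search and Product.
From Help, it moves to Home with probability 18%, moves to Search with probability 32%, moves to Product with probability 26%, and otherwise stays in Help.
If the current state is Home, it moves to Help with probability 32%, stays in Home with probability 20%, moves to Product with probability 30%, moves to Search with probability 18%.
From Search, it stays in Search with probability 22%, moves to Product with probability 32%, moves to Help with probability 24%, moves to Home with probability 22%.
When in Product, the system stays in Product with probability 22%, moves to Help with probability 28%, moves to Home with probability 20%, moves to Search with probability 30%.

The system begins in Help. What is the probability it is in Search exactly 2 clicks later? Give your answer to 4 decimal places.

0.2576

Propagate the distribution vector 2 clicks from Help.
After 0 clicks: (1.0000, 0.0000, 0.0000, 0.0000)
After 1 click: (0.2400, 0.1800, 0.3200, 0.2600)
After 2 clicks: (0.2648, 0.2016, 0.2576, 0.2760)
P(in Search after 2 clicks) = 0.2576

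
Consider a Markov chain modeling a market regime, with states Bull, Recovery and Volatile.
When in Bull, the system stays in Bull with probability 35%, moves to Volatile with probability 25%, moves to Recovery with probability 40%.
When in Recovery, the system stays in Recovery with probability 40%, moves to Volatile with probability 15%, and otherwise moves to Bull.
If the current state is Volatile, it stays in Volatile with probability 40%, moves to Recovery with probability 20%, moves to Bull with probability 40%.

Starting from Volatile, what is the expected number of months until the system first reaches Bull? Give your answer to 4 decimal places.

Let t(s) be the expected number of months to first reach Bull from state s, with t(Bull) = 0. Conditioning on the first month:
t(Recovery) = 1 + 0.4·t(Recovery) + 0.15·t(Volatile)
t(Volatile) = 1 + 0.2·t(Recovery) + 0.4·t(Volatile)
Solving: t(Recovery) = 2.2727, t(Volatile) = 2.4242.
Expected months from Volatile to Bull: 2.4242.

2.4242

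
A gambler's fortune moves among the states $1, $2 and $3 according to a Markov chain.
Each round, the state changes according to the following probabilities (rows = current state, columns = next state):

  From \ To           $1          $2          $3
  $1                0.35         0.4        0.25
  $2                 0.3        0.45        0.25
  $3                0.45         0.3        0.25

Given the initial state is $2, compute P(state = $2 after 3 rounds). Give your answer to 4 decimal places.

Propagate the distribution vector 3 rounds from $2.
After 0 rounds: (0.0000, 1.0000, 0.0000)
After 1 round: (0.3000, 0.4500, 0.2500)
After 2 rounds: (0.3525, 0.3975, 0.2500)
After 3 rounds: (0.3551, 0.3949, 0.2500)
P(in $2 after 3 rounds) = 0.3949

0.3949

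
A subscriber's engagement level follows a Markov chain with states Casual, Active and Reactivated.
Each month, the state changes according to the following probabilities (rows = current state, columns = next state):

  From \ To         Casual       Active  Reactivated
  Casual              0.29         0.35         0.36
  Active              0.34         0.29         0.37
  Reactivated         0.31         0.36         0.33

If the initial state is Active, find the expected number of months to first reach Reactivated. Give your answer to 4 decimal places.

Let t(s) be the expected number of months to first reach Reactivated from state s, with t(Reactivated) = 0. Conditioning on the first month:
t(Casual) = 1 + 0.29·t(Casual) + 0.35·t(Active)
t(Active) = 1 + 0.34·t(Casual) + 0.29·t(Active)
Solving: t(Casual) = 2.7525, t(Active) = 2.7266.
Expected months from Active to Reactivated: 2.7266.

2.7266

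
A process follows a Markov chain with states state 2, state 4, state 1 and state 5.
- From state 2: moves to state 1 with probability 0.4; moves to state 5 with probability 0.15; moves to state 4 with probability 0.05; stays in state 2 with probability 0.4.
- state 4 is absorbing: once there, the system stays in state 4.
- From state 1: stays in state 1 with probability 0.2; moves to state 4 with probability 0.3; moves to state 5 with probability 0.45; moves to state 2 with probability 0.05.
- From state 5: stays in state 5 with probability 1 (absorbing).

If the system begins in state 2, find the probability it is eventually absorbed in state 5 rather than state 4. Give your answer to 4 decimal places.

Let h(s) be the probability of absorption at state 5 starting from transient state s. Then h(state 5) = 1 and h(state 4) = 0. By first-step analysis:
h(state 2) = 0.4·h(state 2) + 0.05·0 + 0.4·h(state 1) + 0.15·1
h(state 1) = 0.05·h(state 2) + 0.3·0 + 0.2·h(state 1) + 0.45·1
Solving: h(state 2) = 0.6522, h(state 1) = 0.6033.
Starting from state 2, the probability is 0.6522.

0.6522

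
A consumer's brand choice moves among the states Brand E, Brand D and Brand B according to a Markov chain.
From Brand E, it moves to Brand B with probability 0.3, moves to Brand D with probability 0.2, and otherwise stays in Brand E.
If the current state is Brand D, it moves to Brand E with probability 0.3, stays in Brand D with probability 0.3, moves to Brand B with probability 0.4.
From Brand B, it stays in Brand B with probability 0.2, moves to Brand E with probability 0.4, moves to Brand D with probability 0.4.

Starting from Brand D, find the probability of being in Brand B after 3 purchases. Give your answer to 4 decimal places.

0.3020

Propagate the distribution vector 3 purchases from Brand D.
After 0 purchases: (0.0000, 1.0000, 0.0000)
After 1 purchase: (0.3000, 0.3000, 0.4000)
After 2 purchases: (0.4000, 0.3100, 0.2900)
After 3 purchases: (0.4090, 0.2890, 0.3020)
P(in Brand B after 3 purchases) = 0.3020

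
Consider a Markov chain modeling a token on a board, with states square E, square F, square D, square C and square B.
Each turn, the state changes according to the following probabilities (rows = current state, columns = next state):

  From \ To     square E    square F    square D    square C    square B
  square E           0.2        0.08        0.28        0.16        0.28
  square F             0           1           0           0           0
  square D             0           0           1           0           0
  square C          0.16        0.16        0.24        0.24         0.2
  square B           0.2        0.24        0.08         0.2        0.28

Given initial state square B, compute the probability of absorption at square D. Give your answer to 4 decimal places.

0.4377

Let h(s) be the probability of absorption at square D starting from transient state s. Then h(square D) = 1 and h(square F) = 0. By first-step analysis:
h(square E) = 0.2·h(square E) + 0.08·0 + 0.28·1 + 0.16·h(square C) + 0.28·h(square B)
h(square C) = 0.16·h(square E) + 0.16·0 + 0.24·1 + 0.24·h(square C) + 0.2·h(square B)
h(square B) = 0.2·h(square E) + 0.24·0 + 0.08·1 + 0.2·h(square C) + 0.28·h(square B)
Solving: h(square E) = 0.6153, h(square C) = 0.5605, h(square B) = 0.4377.
Starting from square B, the probability is 0.4377.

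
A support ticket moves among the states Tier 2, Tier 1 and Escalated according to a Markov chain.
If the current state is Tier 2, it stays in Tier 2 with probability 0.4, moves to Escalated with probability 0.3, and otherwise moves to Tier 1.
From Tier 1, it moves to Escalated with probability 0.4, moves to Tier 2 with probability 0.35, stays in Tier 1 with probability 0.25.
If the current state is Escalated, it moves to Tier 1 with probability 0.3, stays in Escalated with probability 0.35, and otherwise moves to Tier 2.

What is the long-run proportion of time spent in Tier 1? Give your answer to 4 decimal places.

Let the stationary distribution be π with π = πP and π_1 + π_2 + π_3 = 1.
π_1 = 0.4·π_1 + 0.35·π_2 + 0.35·π_3
π_2 = 0.3·π_1 + 0.25·π_2 + 0.3·π_3
Solving with the normalization constraint gives π = (0.3684, 0.2857, 0.3459).
So the stationary probability of Tier 1 is 0.2857.

0.2857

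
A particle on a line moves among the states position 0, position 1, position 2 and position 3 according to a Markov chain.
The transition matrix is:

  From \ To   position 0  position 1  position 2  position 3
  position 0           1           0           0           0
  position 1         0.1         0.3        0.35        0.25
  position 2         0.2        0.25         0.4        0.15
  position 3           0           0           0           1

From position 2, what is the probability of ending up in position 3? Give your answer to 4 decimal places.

0.5038

Let h(s) be the probability of absorption at position 3 starting from transient state s. Then h(position 3) = 1 and h(position 0) = 0. By first-step analysis:
h(position 1) = 0.1·0 + 0.3·h(position 1) + 0.35·h(position 2) + 0.25·1
h(position 2) = 0.2·0 + 0.25·h(position 1) + 0.4·h(position 2) + 0.15·1
Solving: h(position 1) = 0.6090, h(position 2) = 0.5038.
Starting from position 2, the probability is 0.5038.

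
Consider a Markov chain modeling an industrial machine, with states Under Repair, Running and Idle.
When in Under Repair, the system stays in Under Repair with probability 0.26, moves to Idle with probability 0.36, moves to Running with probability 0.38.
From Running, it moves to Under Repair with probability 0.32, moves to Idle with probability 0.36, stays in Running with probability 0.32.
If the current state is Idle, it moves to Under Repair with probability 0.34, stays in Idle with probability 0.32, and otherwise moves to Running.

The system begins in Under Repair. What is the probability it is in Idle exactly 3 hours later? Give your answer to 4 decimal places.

0.3462

Propagate the distribution vector 3 hours from Under Repair.
After 0 hours: (1.0000, 0.0000, 0.0000)
After 1 hour: (0.2600, 0.3800, 0.3600)
After 2 hours: (0.3116, 0.3428, 0.3456)
After 3 hours: (0.3082, 0.3456, 0.3462)
P(in Idle after 3 hours) = 0.3462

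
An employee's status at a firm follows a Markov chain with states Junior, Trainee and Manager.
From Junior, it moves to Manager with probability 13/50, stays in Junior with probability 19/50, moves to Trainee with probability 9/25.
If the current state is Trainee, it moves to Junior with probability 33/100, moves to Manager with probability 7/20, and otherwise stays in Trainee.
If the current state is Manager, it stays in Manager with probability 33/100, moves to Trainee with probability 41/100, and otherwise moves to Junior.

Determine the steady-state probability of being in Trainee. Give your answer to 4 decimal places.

Let the stationary distribution be π with π = πP and π_1 + π_2 + π_3 = 1.
π_1 = 0.38·π_1 + 0.33·π_2 + 0.26·π_3
π_2 = 0.36·π_1 + 0.32·π_2 + 0.41·π_3
Solving with the normalization constraint gives π = (0.3242, 0.3613, 0.3145).
So the stationary probability of Trainee is 0.3613.

0.3613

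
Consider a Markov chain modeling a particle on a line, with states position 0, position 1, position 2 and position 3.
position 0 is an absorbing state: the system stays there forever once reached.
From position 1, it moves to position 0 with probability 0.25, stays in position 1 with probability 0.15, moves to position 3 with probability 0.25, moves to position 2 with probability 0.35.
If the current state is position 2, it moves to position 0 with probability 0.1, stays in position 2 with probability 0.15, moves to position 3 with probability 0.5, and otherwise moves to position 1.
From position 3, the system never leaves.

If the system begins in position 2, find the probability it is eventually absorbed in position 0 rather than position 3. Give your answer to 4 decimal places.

Let h(s) be the probability of absorption at position 0 starting from transient state s. Then h(position 0) = 1 and h(position 3) = 0. By first-step analysis:
h(position 1) = 0.25·1 + 0.15·h(position 1) + 0.35·h(position 2) + 0.25·0
h(position 2) = 0.1·1 + 0.25·h(position 1) + 0.15·h(position 2) + 0.5·0
Solving: h(position 1) = 0.3898, h(position 2) = 0.2323.
Starting from position 2, the probability is 0.2323.

0.2323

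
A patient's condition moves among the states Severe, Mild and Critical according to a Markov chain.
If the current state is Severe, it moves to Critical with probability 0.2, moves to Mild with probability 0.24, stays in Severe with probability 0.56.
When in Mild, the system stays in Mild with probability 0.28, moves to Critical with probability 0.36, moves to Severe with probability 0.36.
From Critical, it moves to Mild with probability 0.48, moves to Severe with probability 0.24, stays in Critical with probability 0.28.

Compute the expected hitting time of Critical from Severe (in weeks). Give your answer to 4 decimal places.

4.1667

Let t(s) be the expected number of weeks to first reach Critical from state s, with t(Critical) = 0. Conditioning on the first week:
t(Severe) = 1 + 0.56·t(Severe) + 0.24·t(Mild)
t(Mild) = 1 + 0.36·t(Severe) + 0.28·t(Mild)
Solving: t(Severe) = 4.1667, t(Mild) = 3.4722.
Expected weeks from Severe to Critical: 4.1667.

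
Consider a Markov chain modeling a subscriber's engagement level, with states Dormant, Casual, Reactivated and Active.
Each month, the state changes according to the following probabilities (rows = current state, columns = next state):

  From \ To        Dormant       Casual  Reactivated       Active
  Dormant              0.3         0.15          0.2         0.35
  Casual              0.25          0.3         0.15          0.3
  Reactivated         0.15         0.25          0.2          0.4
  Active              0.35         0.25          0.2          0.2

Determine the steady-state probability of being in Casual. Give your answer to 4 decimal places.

Let the stationary distribution be π with π = πP and π_1 + π_2 + π_3 + π_4 = 1.
π_1 = 0.3·π_1 + 0.25·π_2 + 0.15·π_3 + 0.35·π_4
π_2 = 0.15·π_1 + 0.3·π_2 + 0.25·π_3 + 0.25·π_4
π_3 = 0.2·π_1 + 0.15·π_2 + 0.2·π_3 + 0.2·π_4
Solving with the normalization constraint gives π = (0.2752, 0.2342, 0.1883, 0.3024).
So the stationary probability of Casual is 0.2342.

0.2342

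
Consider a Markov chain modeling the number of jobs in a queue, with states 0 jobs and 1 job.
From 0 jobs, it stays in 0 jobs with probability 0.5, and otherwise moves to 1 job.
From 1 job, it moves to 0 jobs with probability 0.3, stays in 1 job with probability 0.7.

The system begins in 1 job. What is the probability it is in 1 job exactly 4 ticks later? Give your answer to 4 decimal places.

Propagate the distribution vector 4 ticks from 1 job.
After 0 ticks: (0.0000, 1.0000)
After 1 tick: (0.3000, 0.7000)
After 2 ticks: (0.3600, 0.6400)
After 3 ticks: (0.3720, 0.6280)
After 4 ticks: (0.3744, 0.6256)
P(in 1 job after 4 ticks) = 0.6256

0.6256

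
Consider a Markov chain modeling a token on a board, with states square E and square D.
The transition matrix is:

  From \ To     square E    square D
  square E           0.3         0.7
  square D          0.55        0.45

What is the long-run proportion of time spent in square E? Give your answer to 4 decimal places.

0.4400

Let the stationary distribution be π with π = πP and π_1 + π_2 = 1.
π_1 = 0.3·π_1 + 0.55·π_2
Solving with the normalization constraint gives π = (0.4400, 0.5600).
So the stationary probability of square E is 0.4400.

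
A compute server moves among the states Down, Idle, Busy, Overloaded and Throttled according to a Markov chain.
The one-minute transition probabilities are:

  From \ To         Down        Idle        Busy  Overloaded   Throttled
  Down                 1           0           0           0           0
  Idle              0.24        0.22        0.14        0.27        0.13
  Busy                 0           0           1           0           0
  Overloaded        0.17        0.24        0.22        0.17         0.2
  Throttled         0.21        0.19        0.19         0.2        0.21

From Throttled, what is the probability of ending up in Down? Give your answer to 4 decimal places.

Let h(s) be the probability of absorption at Down starting from transient state s. Then h(Down) = 1 and h(Busy) = 0. By first-step analysis:
h(Idle) = 0.24·1 + 0.22·h(Idle) + 0.14·0 + 0.27·h(Overloaded) + 0.13·h(Throttled)
h(Overloaded) = 0.17·1 + 0.24·h(Idle) + 0.22·0 + 0.17·h(Overloaded) + 0.2·h(Throttled)
h(Throttled) = 0.21·1 + 0.19·h(Idle) + 0.19·0 + 0.2·h(Overloaded) + 0.21·h(Throttled)
Solving: h(Idle) = 0.5674, h(Overloaded) = 0.4961, h(Throttled) = 0.5279.
Starting from Throttled, the probability is 0.5279.

0.5279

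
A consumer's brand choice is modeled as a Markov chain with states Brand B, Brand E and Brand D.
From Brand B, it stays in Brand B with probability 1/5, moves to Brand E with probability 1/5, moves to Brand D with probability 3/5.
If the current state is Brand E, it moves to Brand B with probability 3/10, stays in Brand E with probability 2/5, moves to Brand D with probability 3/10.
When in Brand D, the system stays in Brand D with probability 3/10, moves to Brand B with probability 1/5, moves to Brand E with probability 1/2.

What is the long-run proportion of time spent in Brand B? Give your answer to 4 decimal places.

Let the stationary distribution be π with π = πP and π_1 + π_2 + π_3 = 1.
π_1 = 0.2·π_1 + 0.3·π_2 + 0.2·π_3
π_2 = 0.2·π_1 + 0.4·π_2 + 0.5·π_3
Solving with the normalization constraint gives π = (0.2389, 0.3894, 0.3717).
So the stationary probability of Brand B is 0.2389.

0.2389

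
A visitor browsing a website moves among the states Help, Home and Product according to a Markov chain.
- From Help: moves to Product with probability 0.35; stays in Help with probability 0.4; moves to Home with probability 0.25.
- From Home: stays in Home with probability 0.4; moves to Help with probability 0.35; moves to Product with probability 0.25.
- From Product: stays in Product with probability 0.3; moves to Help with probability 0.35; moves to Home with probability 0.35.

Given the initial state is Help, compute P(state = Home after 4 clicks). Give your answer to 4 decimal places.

Propagate the distribution vector 4 clicks from Help.
After 0 clicks: (1.0000, 0.0000, 0.0000)
After 1 click: (0.4000, 0.2500, 0.3500)
After 2 clicks: (0.3700, 0.3225, 0.3075)
After 3 clicks: (0.3685, 0.3291, 0.3024)
After 4 clicks: (0.3684, 0.3296, 0.3020)
P(in Home after 4 clicks) = 0.3296

0.3296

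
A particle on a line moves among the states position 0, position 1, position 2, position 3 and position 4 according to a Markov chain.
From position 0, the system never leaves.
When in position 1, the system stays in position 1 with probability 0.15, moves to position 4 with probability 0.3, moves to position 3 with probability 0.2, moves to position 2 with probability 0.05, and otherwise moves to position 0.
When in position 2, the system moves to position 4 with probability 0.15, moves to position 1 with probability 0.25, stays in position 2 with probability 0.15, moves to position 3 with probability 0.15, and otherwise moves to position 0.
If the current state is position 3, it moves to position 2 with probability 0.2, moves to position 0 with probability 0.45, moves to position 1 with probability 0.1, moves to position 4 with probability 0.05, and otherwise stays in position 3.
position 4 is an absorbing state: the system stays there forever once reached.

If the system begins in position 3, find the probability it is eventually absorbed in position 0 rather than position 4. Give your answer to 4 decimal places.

0.8014

Let h(s) be the probability of absorption at position 0 starting from transient state s. Then h(position 0) = 1 and h(position 4) = 0. By first-step analysis:
h(position 1) = 0.3·1 + 0.15·h(position 1) + 0.05·h(position 2) + 0.2·h(position 3) + 0.3·0
h(position 2) = 0.3·1 + 0.25·h(position 1) + 0.15·h(position 2) + 0.15·h(position 3) + 0.15·0
h(position 3) = 0.45·1 + 0.1·h(position 1) + 0.2·h(position 2) + 0.2·h(position 3) + 0.05·0
Solving: h(position 1) = 0.5806, h(position 2) = 0.6651, h(position 3) = 0.8014.
Starting from position 3, the probability is 0.8014.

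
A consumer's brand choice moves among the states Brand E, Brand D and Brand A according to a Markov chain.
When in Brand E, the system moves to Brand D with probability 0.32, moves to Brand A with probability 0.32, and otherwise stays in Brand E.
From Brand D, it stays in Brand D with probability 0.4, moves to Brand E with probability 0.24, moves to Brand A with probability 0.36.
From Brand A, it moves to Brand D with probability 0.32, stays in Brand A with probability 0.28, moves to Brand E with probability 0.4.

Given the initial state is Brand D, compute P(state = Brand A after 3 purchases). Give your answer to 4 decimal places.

Propagate the distribution vector 3 purchases from Brand D.
After 0 purchases: (0.0000, 1.0000, 0.0000)
After 1 purchase: (0.2400, 0.4000, 0.3600)
After 2 purchases: (0.3264, 0.3520, 0.3216)
After 3 purchases: (0.3306, 0.3482, 0.3212)
P(in Brand A after 3 purchases) = 0.3212

0.3212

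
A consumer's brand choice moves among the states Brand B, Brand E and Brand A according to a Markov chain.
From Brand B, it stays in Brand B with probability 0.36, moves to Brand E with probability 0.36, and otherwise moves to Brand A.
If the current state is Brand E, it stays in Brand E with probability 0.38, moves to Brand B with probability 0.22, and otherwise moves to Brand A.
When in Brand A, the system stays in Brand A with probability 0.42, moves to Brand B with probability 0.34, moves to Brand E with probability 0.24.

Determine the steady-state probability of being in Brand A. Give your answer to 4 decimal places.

0.3705

Let the stationary distribution be π with π = πP and π_1 + π_2 + π_3 = 1.
π_1 = 0.36·π_1 + 0.22·π_2 + 0.34·π_3
π_2 = 0.36·π_1 + 0.38·π_2 + 0.24·π_3
Solving with the normalization constraint gives π = (0.3075, 0.3220, 0.3705).
So the stationary probability of Brand A is 0.3705.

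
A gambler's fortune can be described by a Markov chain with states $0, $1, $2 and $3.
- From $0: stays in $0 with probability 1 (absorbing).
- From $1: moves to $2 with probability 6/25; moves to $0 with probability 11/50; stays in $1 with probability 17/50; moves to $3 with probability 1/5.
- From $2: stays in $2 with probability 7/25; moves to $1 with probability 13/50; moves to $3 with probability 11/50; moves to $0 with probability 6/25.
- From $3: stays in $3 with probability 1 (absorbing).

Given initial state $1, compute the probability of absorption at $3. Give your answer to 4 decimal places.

Let h(s) be the probability of absorption at $3 starting from transient state s. Then h($3) = 1 and h($0) = 0. By first-step analysis:
h($1) = 0.22·0 + 0.34·h($1) + 0.24·h($2) + 0.2·1
h($2) = 0.24·0 + 0.26·h($1) + 0.28·h($2) + 0.22·1
Solving: h($1) = 0.4767, h($2) = 0.4777.
Starting from $1, the probability is 0.4767.

0.4767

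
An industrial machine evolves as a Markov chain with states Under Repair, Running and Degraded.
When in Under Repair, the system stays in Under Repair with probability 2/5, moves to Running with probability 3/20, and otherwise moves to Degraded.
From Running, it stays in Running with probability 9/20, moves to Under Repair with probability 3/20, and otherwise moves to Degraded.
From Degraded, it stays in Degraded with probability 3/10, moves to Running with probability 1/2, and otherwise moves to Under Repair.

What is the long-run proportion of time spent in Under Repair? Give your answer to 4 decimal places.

0.2249

Let the stationary distribution be π with π = πP and π_1 + π_2 + π_3 = 1.
π_1 = 0.4·π_1 + 0.15·π_2 + 0.2·π_3
π_2 = 0.15·π_1 + 0.45·π_2 + 0.5·π_3
Solving with the normalization constraint gives π = (0.2249, 0.4012, 0.3739).
So the stationary probability of Under Repair is 0.2249.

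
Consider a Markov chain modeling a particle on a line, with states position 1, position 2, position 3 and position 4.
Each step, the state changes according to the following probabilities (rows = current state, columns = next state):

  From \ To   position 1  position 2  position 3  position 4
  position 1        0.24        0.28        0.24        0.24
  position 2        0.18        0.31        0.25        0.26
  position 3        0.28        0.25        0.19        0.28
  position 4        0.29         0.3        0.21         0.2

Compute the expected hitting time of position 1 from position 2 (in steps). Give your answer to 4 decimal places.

4.3460

Let t(s) be the expected number of steps to first reach position 1 from state s, with t(position 1) = 0. Conditioning on the first step:
t(position 2) = 1 + 0.31·t(position 2) + 0.25·t(position 3) + 0.26·t(position 4)
t(position 3) = 1 + 0.25·t(position 2) + 0.19·t(position 3) + 0.28·t(position 4)
t(position 4) = 1 + 0.3·t(position 2) + 0.21·t(position 3) + 0.2·t(position 4)
Solving: t(position 2) = 4.3460, t(position 3) = 3.9278, t(position 4) = 3.9108.
Expected steps from position 2 to position 1: 4.3460.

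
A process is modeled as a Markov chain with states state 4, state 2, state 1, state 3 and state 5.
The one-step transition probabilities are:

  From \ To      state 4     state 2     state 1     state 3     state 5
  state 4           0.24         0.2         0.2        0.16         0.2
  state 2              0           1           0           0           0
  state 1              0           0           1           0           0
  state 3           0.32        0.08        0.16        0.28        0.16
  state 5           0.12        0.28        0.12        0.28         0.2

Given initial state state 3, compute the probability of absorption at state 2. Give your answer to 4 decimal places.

Let h(s) be the probability of absorption at state 2 starting from transient state s. Then h(state 2) = 1 and h(state 1) = 0. By first-step analysis:
h(state 4) = 0.24·h(state 4) + 0.2·1 + 0.2·0 + 0.16·h(state 3) + 0.2·h(state 5)
h(state 3) = 0.32·h(state 4) + 0.08·1 + 0.16·0 + 0.28·h(state 3) + 0.16·h(state 5)
h(state 5) = 0.12·h(state 4) + 0.28·1 + 0.12·0 + 0.28·h(state 3) + 0.2·h(state 5)
Solving: h(state 4) = 0.5191, h(state 3) = 0.4738, h(state 5) = 0.5937.
Starting from state 3, the probability is 0.4738.

0.4738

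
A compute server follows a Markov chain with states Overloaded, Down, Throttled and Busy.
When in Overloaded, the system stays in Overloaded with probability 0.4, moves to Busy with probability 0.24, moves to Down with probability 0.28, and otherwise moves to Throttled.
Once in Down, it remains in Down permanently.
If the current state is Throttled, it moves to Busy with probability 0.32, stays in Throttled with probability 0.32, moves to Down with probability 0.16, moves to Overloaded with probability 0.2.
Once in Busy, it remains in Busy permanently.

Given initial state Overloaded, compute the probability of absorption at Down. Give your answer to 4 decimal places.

0.5184

Let h(s) be the probability of absorption at Down starting from transient state s. Then h(Down) = 1 and h(Busy) = 0. By first-step analysis:
h(Overloaded) = 0.4·h(Overloaded) + 0.28·1 + 0.08·h(Throttled) + 0.24·0
h(Throttled) = 0.2·h(Overloaded) + 0.16·1 + 0.32·h(Throttled) + 0.32·0
Solving: h(Overloaded) = 0.5184, h(Throttled) = 0.3878.
Starting from Overloaded, the probability is 0.5184.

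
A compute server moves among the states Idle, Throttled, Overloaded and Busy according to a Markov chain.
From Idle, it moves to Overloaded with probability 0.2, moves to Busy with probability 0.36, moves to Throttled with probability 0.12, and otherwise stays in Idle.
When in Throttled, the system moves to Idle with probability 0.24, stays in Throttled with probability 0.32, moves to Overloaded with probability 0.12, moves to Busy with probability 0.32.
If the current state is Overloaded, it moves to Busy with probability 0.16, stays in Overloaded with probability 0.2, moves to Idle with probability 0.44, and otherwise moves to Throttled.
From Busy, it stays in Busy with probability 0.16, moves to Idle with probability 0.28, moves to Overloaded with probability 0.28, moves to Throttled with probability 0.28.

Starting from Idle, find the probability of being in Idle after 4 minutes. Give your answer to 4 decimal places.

0.3163

Propagate the distribution vector 4 minutes from Idle.
After 0 minutes: (1.0000, 0.0000, 0.0000, 0.0000)
After 1 minute: (0.3200, 0.1200, 0.2000, 0.3600)
After 2 minutes: (0.3200, 0.2176, 0.2192, 0.2432)
After 3 minutes: (0.3192, 0.2200, 0.2020, 0.2588)
After 4 minutes: (0.3163, 0.2216, 0.2031, 0.2590)
P(in Idle after 4 minutes) = 0.3163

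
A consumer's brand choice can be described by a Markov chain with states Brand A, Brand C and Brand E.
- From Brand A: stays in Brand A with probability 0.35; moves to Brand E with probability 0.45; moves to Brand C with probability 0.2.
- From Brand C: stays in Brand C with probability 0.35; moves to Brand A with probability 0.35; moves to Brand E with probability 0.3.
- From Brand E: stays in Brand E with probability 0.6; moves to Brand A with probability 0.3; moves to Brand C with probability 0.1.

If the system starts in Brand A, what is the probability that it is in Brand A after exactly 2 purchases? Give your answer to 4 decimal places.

0.3275

Sum over the intermediate state after 1 purchase:
P = P(Brand A→Brand A)·P(Brand A→Brand A) + P(Brand A→Brand C)·P(Brand C→Brand A) + P(Brand A→Brand E)·P(Brand E→Brand A)
  = 0.35×0.35 + 0.2×0.35 + 0.45×0.3
  = 0.1225 + 0.0700 + 0.1350 = 0.3275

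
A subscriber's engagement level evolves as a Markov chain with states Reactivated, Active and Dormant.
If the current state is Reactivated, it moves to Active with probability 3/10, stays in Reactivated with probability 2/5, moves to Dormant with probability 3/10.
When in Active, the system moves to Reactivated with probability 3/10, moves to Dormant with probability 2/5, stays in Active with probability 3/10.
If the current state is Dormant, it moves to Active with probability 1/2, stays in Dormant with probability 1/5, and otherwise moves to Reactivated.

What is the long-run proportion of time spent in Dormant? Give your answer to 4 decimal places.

0.3056

Let the stationary distribution be π with π = πP and π_1 + π_2 + π_3 = 1.
π_1 = 0.4·π_1 + 0.3·π_2 + 0.3·π_3
π_2 = 0.3·π_1 + 0.3·π_2 + 0.5·π_3
Solving with the normalization constraint gives π = (0.3333, 0.3611, 0.3056).
So the stationary probability of Dormant is 0.3056.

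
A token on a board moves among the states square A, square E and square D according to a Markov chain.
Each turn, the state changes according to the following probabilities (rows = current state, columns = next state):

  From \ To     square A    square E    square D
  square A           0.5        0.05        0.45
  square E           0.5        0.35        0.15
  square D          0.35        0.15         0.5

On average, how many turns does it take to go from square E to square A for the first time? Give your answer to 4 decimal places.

Let t(s) be the expected number of turns to first reach square A from state s, with t(square A) = 0. Conditioning on the first turn:
t(square E) = 1 + 0.35·t(square E) + 0.15·t(square D)
t(square D) = 1 + 0.15·t(square E) + 0.5·t(square D)
Solving: t(square E) = 2.1488, t(square D) = 2.6446.
Expected turns from square E to square A: 2.1488.

2.1488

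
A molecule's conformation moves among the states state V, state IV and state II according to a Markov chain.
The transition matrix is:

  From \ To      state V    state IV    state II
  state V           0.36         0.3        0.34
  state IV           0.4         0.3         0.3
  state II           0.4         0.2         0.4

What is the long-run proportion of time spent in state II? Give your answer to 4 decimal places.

0.3504

Let the stationary distribution be π with π = πP and π_1 + π_2 + π_3 = 1.
π_1 = 0.36·π_1 + 0.4·π_2 + 0.4·π_3
π_2 = 0.3·π_1 + 0.3·π_2 + 0.2·π_3
Solving with the normalization constraint gives π = (0.3846, 0.2650, 0.3504).
So the stationary probability of state II is 0.3504.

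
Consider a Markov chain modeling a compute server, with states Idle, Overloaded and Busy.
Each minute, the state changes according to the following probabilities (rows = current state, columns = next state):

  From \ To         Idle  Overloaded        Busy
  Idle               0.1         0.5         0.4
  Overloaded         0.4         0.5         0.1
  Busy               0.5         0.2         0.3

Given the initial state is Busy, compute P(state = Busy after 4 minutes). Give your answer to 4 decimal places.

Propagate the distribution vector 4 minutes from Busy.
After 0 minutes: (0.0000, 0.0000, 1.0000)
After 1 minute: (0.5000, 0.2000, 0.3000)
After 2 minutes: (0.2800, 0.4100, 0.3100)
After 3 minutes: (0.3470, 0.4070, 0.2460)
After 4 minutes: (0.3205, 0.4262, 0.2533)
P(in Busy after 4 minutes) = 0.2533

0.2533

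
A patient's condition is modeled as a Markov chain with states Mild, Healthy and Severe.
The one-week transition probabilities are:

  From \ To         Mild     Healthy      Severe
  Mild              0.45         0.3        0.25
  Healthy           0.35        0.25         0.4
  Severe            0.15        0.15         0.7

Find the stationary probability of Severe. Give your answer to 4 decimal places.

0.5125

Let the stationary distribution be π with π = πP and π_1 + π_2 + π_3 = 1.
π_1 = 0.45·π_1 + 0.35·π_2 + 0.15·π_3
π_2 = 0.3·π_1 + 0.25·π_2 + 0.15·π_3
Solving with the normalization constraint gives π = (0.2750, 0.2125, 0.5125).
So the stationary probability of Severe is 0.5125.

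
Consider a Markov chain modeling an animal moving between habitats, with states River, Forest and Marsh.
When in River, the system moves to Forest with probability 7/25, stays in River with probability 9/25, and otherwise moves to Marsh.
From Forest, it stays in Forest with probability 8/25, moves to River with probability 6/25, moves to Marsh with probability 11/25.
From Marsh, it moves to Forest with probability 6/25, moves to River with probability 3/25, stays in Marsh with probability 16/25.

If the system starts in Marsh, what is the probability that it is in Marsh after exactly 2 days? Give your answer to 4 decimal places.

Sum over the intermediate state after 1 day:
P = P(Marsh→River)·P(River→Marsh) + P(Marsh→Forest)·P(Forest→Marsh) + P(Marsh→Marsh)·P(Marsh→Marsh)
  = 0.12×0.36 + 0.24×0.44 + 0.64×0.64
  = 0.0432 + 0.1056 + 0.4096 = 0.5584

0.5584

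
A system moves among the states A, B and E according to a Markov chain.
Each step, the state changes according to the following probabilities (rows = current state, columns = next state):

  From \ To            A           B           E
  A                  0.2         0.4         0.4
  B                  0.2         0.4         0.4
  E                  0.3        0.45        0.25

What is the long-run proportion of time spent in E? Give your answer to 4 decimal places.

0.3478

Let the stationary distribution be π with π = πP and π_1 + π_2 + π_3 = 1.
π_1 = 0.2·π_1 + 0.2·π_2 + 0.3·π_3
π_2 = 0.4·π_1 + 0.4·π_2 + 0.45·π_3
Solving with the normalization constraint gives π = (0.2348, 0.4174, 0.3478).
So the stationary probability of E is 0.3478.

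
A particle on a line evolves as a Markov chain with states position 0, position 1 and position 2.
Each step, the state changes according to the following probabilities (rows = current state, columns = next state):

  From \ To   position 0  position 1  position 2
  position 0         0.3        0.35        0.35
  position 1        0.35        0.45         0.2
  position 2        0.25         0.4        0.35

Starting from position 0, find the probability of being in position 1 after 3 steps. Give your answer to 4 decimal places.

Propagate the distribution vector 3 steps from position 0.
After 0 steps: (1.0000, 0.0000, 0.0000)
After 1 step: (0.3000, 0.3500, 0.3500)
After 2 steps: (0.3000, 0.4025, 0.2975)
After 3 steps: (0.3053, 0.4051, 0.2896)
P(in position 1 after 3 steps) = 0.4051

0.4051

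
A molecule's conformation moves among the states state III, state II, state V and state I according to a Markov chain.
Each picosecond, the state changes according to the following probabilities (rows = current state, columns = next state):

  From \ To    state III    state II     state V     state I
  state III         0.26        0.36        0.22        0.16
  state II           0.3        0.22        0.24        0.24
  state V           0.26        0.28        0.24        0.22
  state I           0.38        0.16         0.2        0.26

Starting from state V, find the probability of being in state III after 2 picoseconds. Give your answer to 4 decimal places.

0.2976

Propagate the distribution vector 2 picoseconds from state V.
After 0 picoseconds: (0.0000, 0.0000, 1.0000, 0.0000)
After 1 picosecond: (0.2600, 0.2800, 0.2400, 0.2200)
After 2 picoseconds: (0.2976, 0.2576, 0.2260, 0.2188)
P(in state III after 2 picoseconds) = 0.2976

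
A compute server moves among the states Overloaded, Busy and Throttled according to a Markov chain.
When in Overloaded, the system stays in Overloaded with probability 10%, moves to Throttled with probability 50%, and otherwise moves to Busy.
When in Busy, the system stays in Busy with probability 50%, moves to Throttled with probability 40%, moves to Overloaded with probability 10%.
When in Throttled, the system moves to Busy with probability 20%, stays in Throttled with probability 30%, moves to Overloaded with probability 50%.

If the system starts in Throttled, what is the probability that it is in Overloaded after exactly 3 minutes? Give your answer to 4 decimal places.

0.2680

Propagate the distribution vector 3 minutes from Throttled.
After 0 minutes: (0.0000, 0.0000, 1.0000)
After 1 minute: (0.5000, 0.2000, 0.3000)
After 2 minutes: (0.2200, 0.3600, 0.4200)
After 3 minutes: (0.2680, 0.3520, 0.3800)
P(in Overloaded after 3 minutes) = 0.2680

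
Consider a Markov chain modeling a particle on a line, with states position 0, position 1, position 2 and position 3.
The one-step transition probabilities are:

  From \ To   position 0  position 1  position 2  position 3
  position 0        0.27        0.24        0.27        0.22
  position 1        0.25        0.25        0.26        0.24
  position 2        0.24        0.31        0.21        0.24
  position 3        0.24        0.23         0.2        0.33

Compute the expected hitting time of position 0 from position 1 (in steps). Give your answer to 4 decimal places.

4.0810

Let t(s) be the expected number of steps to first reach position 0 from state s, with t(position 0) = 0. Conditioning on the first step:
t(position 1) = 1 + 0.25·t(position 1) + 0.26·t(position 2) + 0.24·t(position 3)
t(position 2) = 1 + 0.31·t(position 1) + 0.21·t(position 2) + 0.24·t(position 3)
t(position 3) = 1 + 0.23·t(position 1) + 0.2·t(position 2) + 0.33·t(position 3)
Solving: t(position 1) = 4.0810, t(position 2) = 4.1199, t(position 3) = 4.1233.
Expected steps from position 1 to position 0: 4.0810.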